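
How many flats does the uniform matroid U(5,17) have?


Flats of U(5,17): every subset of size < 5 is a flat, plus E itself.
Count = C(17,0) + C(17,1) + C(17,2) + C(17,3) + C(17,4) + 1
     = 1 + 17 + 136 + 680 + 2380 + 1
     = 3215.

3215


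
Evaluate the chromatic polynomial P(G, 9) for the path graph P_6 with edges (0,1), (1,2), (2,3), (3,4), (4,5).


P(P_6, k) = k * (k-1)^(5).
P(9) = 9 * 8^5 = 9 * 32768 = 294912.

294912


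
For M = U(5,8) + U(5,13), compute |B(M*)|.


(M1+M2)* = M1* + M2*.
M1* = U(3,8), bases: C(8,3) = 56.
M2* = U(8,13), bases: C(13,8) = 1287.
|B(M*)| = 56 * 1287 = 72072.

72072


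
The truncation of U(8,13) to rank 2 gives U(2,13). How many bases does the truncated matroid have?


Truncating U(8,13) to rank 2 gives U(2,13).
Bases of U(2,13) are all 2-element subsets of 13 elements.
Number of bases = (13 choose 2) = 78.

78


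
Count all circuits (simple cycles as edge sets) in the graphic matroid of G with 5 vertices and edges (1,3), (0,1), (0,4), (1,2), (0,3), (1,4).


A circuit in a graphic matroid = edge set of a simple cycle.
G has 5 vertices and 6 edges.
Enumerating all minimal edge subsets forming cycles...
Total circuits found: 3.

3


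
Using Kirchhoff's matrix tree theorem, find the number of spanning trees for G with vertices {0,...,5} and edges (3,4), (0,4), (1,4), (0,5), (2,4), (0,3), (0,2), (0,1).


By Kirchhoff's matrix tree theorem, the number of spanning trees equals
the determinant of any cofactor of the Laplacian matrix L.
G has 6 vertices and 8 edges.
Computing the (5 x 5) cofactor determinant gives 20.

20


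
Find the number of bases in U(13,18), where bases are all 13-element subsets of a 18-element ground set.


Bases of U(13,18) are all 13-element subsets of the 18-element ground set.
Number of bases = C(18,13).
C(18,13) = 18! / (13! * 5!) = 8568.

8568


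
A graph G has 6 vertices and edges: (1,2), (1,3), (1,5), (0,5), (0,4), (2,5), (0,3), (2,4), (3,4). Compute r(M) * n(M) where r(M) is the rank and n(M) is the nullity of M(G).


r(M) = |V| - c = 6 - 1 = 5.
nullity = |E| - r(M) = 9 - 5 = 4.
Product = 5 * 4 = 20.

20


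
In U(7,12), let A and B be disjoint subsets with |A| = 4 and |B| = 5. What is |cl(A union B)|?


|A union B| = 4 + 5 = 9 (disjoint).
In U(7,12), cl(S) = S if |S| < 7, else cl(S) = E.
Since 9 >= 7, cl(A union B) = E.
|cl(A union B)| = 12.

12


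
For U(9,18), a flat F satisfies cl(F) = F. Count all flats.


Flats of U(9,18): every subset of size < 9 is a flat, plus E itself.
Count = (18 choose 0) + (18 choose 1) + (18 choose 2) + (18 choose 3) + (18 choose 4) + (18 choose 5) + (18 choose 6) + (18 choose 7) + (18 choose 8) + 1
     = 1 + 18 + 153 + 816 + 3060 + 8568 + 18564 + 31824 + 43758 + 1
     = 106763.

106763


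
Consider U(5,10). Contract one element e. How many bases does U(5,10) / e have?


Contracting e from U(5,10) gives U(4,9).
Bases of U(4,9) = (9 choose 4) = 126.

126


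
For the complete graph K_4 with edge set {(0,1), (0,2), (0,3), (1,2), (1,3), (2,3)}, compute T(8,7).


T(K_4; x,y) = x^3 + 3x^2 + 4xy + 2x + y^3 + 3y^2 + 2y.
Substituting x=8, y=7:
= 512 + 192 + 224 + 16 + 343 + 147 + 14
= 1448.

1448


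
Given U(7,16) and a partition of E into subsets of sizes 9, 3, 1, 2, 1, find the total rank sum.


r(Ai) = min(|Ai|, 7) for each part.
Sum = min(9,7) + min(3,7) + min(1,7) + min(2,7) + min(1,7)
    = 7 + 3 + 1 + 2 + 1
    = 14.

14


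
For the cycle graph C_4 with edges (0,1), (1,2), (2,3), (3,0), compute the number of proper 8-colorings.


P(C_4, k) = (k-1)^4 + (-1)^4*(k-1).
P(8) = (7)^4 + 7
= 2401 + 7 = 2408.

2408


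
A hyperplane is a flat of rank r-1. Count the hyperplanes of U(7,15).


Hyperplanes of U(7,15) are flats of rank 6.
In a uniform matroid, these are exactly the (6)-element subsets.
Count = C(15,6) = 15! / (6! * 9!) = 5005.

5005


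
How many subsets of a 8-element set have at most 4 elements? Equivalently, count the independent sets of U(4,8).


Independent sets of U(4,8) are all subsets of size <= 4.
Count = C(8,0) + C(8,1) + C(8,2) + C(8,3) + C(8,4)
     = 1 + 8 + 28 + 56 + 70
     = 163.

163


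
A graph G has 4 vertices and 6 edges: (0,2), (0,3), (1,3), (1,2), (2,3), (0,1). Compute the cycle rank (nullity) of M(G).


Cycle rank (nullity) = |E| - r(M) = |E| - (|V| - c).
|E| = 6, |V| = 4, c = 1.
Nullity = 6 - (4 - 1) = 6 - 3 = 3.

3


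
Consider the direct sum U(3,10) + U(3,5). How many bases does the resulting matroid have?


Bases of a direct sum M1 + M2: |B| = |B(M1)| * |B(M2)|.
|B(U(3,10))| = C(10,3) = 120.
|B(U(3,5))| = C(5,3) = 10.
Total bases = 120 * 10 = 1200.

1200


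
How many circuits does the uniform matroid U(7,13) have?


In U(7,13), circuits are the (8)-element subsets.
Any set of 8 elements is dependent, and removing any one element gives
an independent set of size 7, so it is a minimal dependent set.
Number of circuits = C(13,8) = 1287.

1287


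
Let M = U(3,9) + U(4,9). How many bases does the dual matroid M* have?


(M1+M2)* = M1* + M2*.
M1* = U(6,9), bases: C(9,6) = 84.
M2* = U(5,9), bases: C(9,5) = 126.
|B(M*)| = 84 * 126 = 10584.

10584


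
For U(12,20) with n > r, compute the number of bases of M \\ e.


Deleting e from U(12,20) gives U(12,19) since n > r.
Bases of U(12,19) = C(19,12) = 19! / (12! * 7!) = 50388.

50388


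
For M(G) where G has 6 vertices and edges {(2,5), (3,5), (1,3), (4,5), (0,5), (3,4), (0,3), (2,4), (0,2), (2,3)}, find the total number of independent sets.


An independent set in a graphic matroid is an acyclic edge subset.
G has 6 vertices and 10 edges.
Enumerate all 2^10 = 1024 subsets, checking for acyclicity.
Total independent sets = 396.

396


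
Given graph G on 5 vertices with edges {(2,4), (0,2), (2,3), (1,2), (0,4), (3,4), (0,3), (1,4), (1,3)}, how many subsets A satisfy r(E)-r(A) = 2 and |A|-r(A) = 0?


R(x,y) = sum over A in 2^E of x^(r(E)-r(A)) * y^(|A|-r(A)).
G has 5 vertices, 9 edges. r(E) = 4.
Enumerate all 2^9 = 512 subsets.
Count subsets with r(E)-r(A)=2 and |A|-r(A)=0: 36.

36


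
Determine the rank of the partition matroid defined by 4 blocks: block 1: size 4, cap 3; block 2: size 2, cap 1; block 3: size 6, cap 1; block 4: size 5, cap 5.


Rank of a partition matroid = sum of min(|Si|, ci) for each block.
= min(4,3) + min(2,1) + min(6,1) + min(5,5)
= 3 + 1 + 1 + 5
= 10.

10


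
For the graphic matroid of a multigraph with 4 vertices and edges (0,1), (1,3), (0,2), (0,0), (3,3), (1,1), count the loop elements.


In a graphic matroid, a loop is a self-loop edge (u,u) with rank 0.
Examining all 6 edges for self-loops...
Self-loops found: (0,0), (3,3), (1,1)
Number of loops = 3.

3


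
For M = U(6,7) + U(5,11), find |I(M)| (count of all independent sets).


For a direct sum, |I(M1+M2)| = |I(M1)| * |I(M2)|.
|I(U(6,7))| = sum C(7,k) for k=0..6 = 127.
|I(U(5,11))| = sum C(11,k) for k=0..5 = 1024.
Total = 127 * 1024 = 130048.

130048


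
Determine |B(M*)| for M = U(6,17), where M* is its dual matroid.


The dual of U(r,n) is U(n-r, n) = U(11,17).
Bases of U(11,17) are all (11)-element subsets.
|B(M*)| = C(17,11) = 12376.

12376


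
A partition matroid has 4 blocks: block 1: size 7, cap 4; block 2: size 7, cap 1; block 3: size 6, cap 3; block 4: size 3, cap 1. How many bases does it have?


A basis picks exactly ci elements from block i.
Number of bases = product of C(|Si|, ci).
= C(7,4) * C(7,1) * C(6,3) * C(3,1)
= 35 * 7 * 20 * 3
= 14700.

14700


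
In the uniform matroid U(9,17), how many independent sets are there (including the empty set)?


Independent sets of U(9,17) are all subsets of size <= 9.
Count = (17 choose 0) + (17 choose 1) + (17 choose 2) + (17 choose 3) + (17 choose 4) + (17 choose 5) + (17 choose 6) + (17 choose 7) + (17 choose 8) + (17 choose 9)
     = 1 + 17 + 136 + 680 + 2380 + 6188 + 12376 + 19448 + 24310 + 24310
     = 89846.

89846


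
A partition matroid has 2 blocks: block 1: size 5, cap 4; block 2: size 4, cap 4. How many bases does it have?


A basis picks exactly ci elements from block i.
Number of bases = product of C(|Si|, ci).
= C(5,4) * C(4,4)
= 5 * 1
= 5.

5


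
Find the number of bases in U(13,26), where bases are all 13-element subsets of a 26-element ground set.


Bases of U(13,26) are all 13-element subsets of the 26-element ground set.
Number of bases = C(26,13).
C(26,13) = 10400600.

10400600


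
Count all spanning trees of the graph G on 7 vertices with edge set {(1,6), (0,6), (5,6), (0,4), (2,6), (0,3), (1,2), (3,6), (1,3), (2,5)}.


By Kirchhoff's matrix tree theorem, the number of spanning trees equals
the determinant of any cofactor of the Laplacian matrix L.
G has 7 vertices and 10 edges.
Computing the (6 x 6) cofactor determinant gives 55.

55


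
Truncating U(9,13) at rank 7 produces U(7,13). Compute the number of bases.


Truncating U(9,13) to rank 7 gives U(7,13).
Bases of U(7,13) are all 7-element subsets of 13 elements.
Number of bases = C(13,7) = 1716.

1716


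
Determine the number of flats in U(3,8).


Flats of U(3,8): every subset of size < 3 is a flat, plus E itself.
Count = (8 choose 0) + (8 choose 1) + (8 choose 2) + 1
     = 1 + 8 + 28 + 1
     = 38.

38


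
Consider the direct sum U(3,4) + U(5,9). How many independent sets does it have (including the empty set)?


For a direct sum, |I(M1+M2)| = |I(M1)| * |I(M2)|.
|I(U(3,4))| = sum C(4,k) for k=0..3 = 15.
|I(U(5,9))| = sum C(9,k) for k=0..5 = 382.
Total = 15 * 382 = 5730.

5730


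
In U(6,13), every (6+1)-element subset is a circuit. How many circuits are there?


In U(6,13), circuits are the (7)-element subsets.
Any set of 7 elements is dependent, and removing any one element gives
an independent set of size 6, so it is a minimal dependent set.
Number of circuits = C(13,7) = 13! / (7! * 6!) = 1716.

1716


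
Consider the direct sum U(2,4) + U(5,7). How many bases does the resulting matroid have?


Bases of a direct sum M1 + M2: |B| = |B(M1)| * |B(M2)|.
|B(U(2,4))| = C(4,2) = 6.
|B(U(5,7))| = C(7,5) = 21.
Total bases = 6 * 21 = 126.

126


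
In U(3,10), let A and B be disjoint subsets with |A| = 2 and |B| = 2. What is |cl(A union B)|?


|A union B| = 2 + 2 = 4 (disjoint).
In U(3,10), cl(S) = S if |S| < 3, else cl(S) = E.
Since 4 >= 3, cl(A union B) = E.
|cl(A union B)| = 10.

10


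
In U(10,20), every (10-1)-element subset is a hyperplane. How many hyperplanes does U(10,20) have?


Hyperplanes of U(10,20) are flats of rank 9.
In a uniform matroid, these are exactly the (9)-element subsets.
Count = (20 choose 9) = 167960.

167960


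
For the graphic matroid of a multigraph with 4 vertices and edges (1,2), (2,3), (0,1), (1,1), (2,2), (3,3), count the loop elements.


In a graphic matroid, a loop is a self-loop edge (u,u) with rank 0.
Examining all 6 edges for self-loops...
Self-loops found: (1,1), (2,2), (3,3)
Number of loops = 3.

3


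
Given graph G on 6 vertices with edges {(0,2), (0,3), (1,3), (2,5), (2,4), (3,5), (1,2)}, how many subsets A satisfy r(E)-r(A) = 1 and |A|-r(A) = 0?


R(x,y) = sum over A in 2^E of x^(r(E)-r(A)) * y^(|A|-r(A)).
G has 6 vertices, 7 edges. r(E) = 5.
Enumerate all 2^7 = 128 subsets.
Count subsets with r(E)-r(A)=1 and |A|-r(A)=0: 32.

32


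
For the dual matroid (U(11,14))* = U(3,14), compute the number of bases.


The dual of U(r,n) is U(n-r, n) = U(3,14).
Bases of U(3,14) are all (3)-element subsets.
|B(M*)| = C(14,3) = 14! / (3! * 11!) = 364.

364


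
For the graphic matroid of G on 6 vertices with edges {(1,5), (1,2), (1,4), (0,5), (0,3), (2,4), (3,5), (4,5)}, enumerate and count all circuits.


A circuit in a graphic matroid = edge set of a simple cycle.
G has 6 vertices and 8 edges.
Enumerating all minimal edge subsets forming cycles...
Total circuits found: 4.

4


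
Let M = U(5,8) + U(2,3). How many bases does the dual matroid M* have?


(M1+M2)* = M1* + M2*.
M1* = U(3,8), bases: C(8,3) = 56.
M2* = U(1,3), bases: C(3,1) = 3.
|B(M*)| = 56 * 3 = 168.

168


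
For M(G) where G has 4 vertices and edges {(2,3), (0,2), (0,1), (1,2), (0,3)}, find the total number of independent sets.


An independent set in a graphic matroid is an acyclic edge subset.
G has 4 vertices and 5 edges.
Enumerate all 2^5 = 32 subsets, checking for acyclicity.
Total independent sets = 24.

24


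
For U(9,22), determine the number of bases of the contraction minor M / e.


Contracting e from U(9,22) gives U(8,21).
Bases of U(8,21) = (21 choose 8) = 203490.

203490


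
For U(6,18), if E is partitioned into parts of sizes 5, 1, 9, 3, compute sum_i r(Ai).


r(Ai) = min(|Ai|, 6) for each part.
Sum = min(5,6) + min(1,6) + min(9,6) + min(3,6)
    = 5 + 1 + 6 + 3
    = 15.

15


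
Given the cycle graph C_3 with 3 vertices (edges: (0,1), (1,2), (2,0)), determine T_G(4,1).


T(C_3; x,y) = x + x^2 + ... + x^(2) + y.
T(4,1) = 4^1 + 4^2 + 1
= 4 + 16 + 1
= 21.

21


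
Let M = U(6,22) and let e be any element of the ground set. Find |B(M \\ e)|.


Deleting e from U(6,22) gives U(6,21) since n > r.
Bases of U(6,21) = (21 choose 6) = 54264.

54264


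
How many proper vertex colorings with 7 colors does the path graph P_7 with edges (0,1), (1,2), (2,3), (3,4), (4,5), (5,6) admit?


P(P_7, k) = k * (k-1)^(6).
P(7) = 7 * 6^6 = 7 * 46656 = 326592.

326592


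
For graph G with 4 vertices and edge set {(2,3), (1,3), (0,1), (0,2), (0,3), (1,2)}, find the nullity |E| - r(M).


Cycle rank (nullity) = |E| - r(M) = |E| - (|V| - c).
|E| = 6, |V| = 4, c = 1.
Nullity = 6 - (4 - 1) = 6 - 3 = 3.

3


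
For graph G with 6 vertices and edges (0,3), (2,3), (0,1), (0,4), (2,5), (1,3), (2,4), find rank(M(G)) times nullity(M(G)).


r(M) = |V| - c = 6 - 1 = 5.
nullity = |E| - r(M) = 7 - 5 = 2.
Product = 5 * 2 = 10.

10


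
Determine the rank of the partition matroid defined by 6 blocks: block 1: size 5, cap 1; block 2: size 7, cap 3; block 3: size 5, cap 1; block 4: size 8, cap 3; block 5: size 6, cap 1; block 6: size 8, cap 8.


Rank of a partition matroid = sum of min(|Si|, ci) for each block.
= min(5,1) + min(7,3) + min(5,1) + min(8,3) + min(6,1) + min(8,8)
= 1 + 3 + 1 + 3 + 1 + 8
= 17.

17


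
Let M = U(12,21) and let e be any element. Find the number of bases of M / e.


Contracting e from U(12,21) gives U(11,20).
Bases of U(11,20) = C(20,11) = 167960.

167960


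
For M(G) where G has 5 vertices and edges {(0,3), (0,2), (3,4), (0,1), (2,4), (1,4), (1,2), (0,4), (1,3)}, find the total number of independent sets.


An independent set in a graphic matroid is an acyclic edge subset.
G has 5 vertices and 9 edges.
Enumerate all 2^9 = 512 subsets, checking for acyclicity.
Total independent sets = 198.

198


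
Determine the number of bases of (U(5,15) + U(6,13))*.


(M1+M2)* = M1* + M2*.
M1* = U(10,15), bases: C(15,10) = 3003.
M2* = U(7,13), bases: C(13,7) = 1716.
|B(M*)| = 3003 * 1716 = 5153148.

5153148


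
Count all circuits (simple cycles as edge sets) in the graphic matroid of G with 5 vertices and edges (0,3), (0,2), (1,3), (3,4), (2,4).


A circuit in a graphic matroid = edge set of a simple cycle.
G has 5 vertices and 5 edges.
Enumerating all minimal edge subsets forming cycles...
Total circuits found: 1.

1


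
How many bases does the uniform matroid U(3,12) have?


Bases of U(3,12) are all 3-element subsets of the 12-element ground set.
Number of bases = C(12,3).
C(12,3) = (12 * 11 * 10) / (1 * 2 * 3) = 220.

220


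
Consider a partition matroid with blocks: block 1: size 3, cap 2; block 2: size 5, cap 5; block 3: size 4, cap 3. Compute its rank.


Rank of a partition matroid = sum of min(|Si|, ci) for each block.
= min(3,2) + min(5,5) + min(4,3)
= 2 + 5 + 3
= 10.

10


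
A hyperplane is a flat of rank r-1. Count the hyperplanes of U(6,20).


Hyperplanes of U(6,20) are flats of rank 5.
In a uniform matroid, these are exactly the (5)-element subsets.
Count = C(20,5) = 20! / (5! * 15!) = 15504.

15504


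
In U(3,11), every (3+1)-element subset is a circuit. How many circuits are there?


In U(3,11), circuits are the (4)-element subsets.
Any set of 4 elements is dependent, and removing any one element gives
an independent set of size 3, so it is a minimal dependent set.
Number of circuits = (11 choose 4) = 330.

330


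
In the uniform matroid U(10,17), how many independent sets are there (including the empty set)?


Independent sets of U(10,17) are all subsets of size <= 10.
Count = C(17,0) + C(17,1) + C(17,2) + C(17,3) + C(17,4) + C(17,5) + C(17,6) + C(17,7) + C(17,8) + C(17,9) + C(17,10)
     = 1 + 17 + 136 + 680 + 2380 + 6188 + 12376 + 19448 + 24310 + 24310 + 19448
     = 109294.

109294


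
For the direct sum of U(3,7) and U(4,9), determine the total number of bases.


Bases of a direct sum M1 + M2: |B| = |B(M1)| * |B(M2)|.
|B(U(3,7))| = C(7,3) = 35.
|B(U(4,9))| = C(9,4) = 126.
Total bases = 35 * 126 = 4410.

4410


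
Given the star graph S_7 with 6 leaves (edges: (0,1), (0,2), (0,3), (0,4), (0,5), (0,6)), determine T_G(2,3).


A star on 7 vertices is a tree with 6 edges.
T(x,y) = x^(6) for any tree.
T(2,3) = 2^6 = 64.

64


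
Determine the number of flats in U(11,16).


Flats of U(11,16): every subset of size < 11 is a flat, plus E itself.
Count = (16 choose 0) + (16 choose 1) + (16 choose 2) + (16 choose 3) + (16 choose 4) + (16 choose 5) + (16 choose 6) + (16 choose 7) + (16 choose 8) + (16 choose 9) + (16 choose 10) + 1
     = 1 + 16 + 120 + 560 + 1820 + 4368 + 8008 + 11440 + 12870 + 11440 + 8008 + 1
     = 58652.

58652


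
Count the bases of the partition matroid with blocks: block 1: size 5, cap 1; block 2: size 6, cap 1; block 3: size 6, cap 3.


A basis picks exactly ci elements from block i.
Number of bases = product of C(|Si|, ci).
= C(5,1) * C(6,1) * C(6,3)
= 5 * 6 * 20
= 600.

600


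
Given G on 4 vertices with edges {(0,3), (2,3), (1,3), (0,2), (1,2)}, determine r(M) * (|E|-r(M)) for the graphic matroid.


r(M) = |V| - c = 4 - 1 = 3.
nullity = |E| - r(M) = 5 - 3 = 2.
Product = 3 * 2 = 6.

6


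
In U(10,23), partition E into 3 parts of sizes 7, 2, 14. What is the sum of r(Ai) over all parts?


r(Ai) = min(|Ai|, 10) for each part.
Sum = min(7,10) + min(2,10) + min(14,10)
    = 7 + 2 + 10
    = 19.

19


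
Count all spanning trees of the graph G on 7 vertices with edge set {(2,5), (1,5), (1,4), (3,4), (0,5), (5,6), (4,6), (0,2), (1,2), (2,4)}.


By Kirchhoff's matrix tree theorem, the number of spanning trees equals
the determinant of any cofactor of the Laplacian matrix L.
G has 7 vertices and 10 edges.
Computing the (6 x 6) cofactor determinant gives 61.

61


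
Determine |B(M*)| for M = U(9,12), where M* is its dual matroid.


The dual of U(r,n) is U(n-r, n) = U(3,12).
Bases of U(3,12) are all (3)-element subsets.
|B(M*)| = C(12,3) = (12 * 11 * 10) / (1 * 2 * 3) = 220.

220


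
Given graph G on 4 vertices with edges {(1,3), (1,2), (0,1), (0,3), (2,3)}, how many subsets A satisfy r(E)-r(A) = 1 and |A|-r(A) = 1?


R(x,y) = sum over A in 2^E of x^(r(E)-r(A)) * y^(|A|-r(A)).
G has 4 vertices, 5 edges. r(E) = 3.
Enumerate all 2^5 = 32 subsets.
Count subsets with r(E)-r(A)=1 and |A|-r(A)=1: 2.

2


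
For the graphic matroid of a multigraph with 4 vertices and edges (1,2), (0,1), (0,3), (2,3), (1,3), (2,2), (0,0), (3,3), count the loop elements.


In a graphic matroid, a loop is a self-loop edge (u,u) with rank 0.
Examining all 8 edges for self-loops...
Self-loops found: (2,2), (0,0), (3,3)
Number of loops = 3.

3


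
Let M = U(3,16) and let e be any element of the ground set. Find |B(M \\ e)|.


Deleting e from U(3,16) gives U(3,15) since n > r.
Bases of U(3,15) = C(15,3) = (15 * 14 * 13) / (1 * 2 * 3) = 455.

455


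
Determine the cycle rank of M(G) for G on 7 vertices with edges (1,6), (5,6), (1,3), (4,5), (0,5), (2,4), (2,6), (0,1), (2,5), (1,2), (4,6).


Cycle rank (nullity) = |E| - r(M) = |E| - (|V| - c).
|E| = 11, |V| = 7, c = 1.
Nullity = 11 - (7 - 1) = 11 - 6 = 5.

5


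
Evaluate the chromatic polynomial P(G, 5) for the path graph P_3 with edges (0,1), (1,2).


P(P_3, k) = k * (k-1)^(2).
P(5) = 5 * 4^2 = 5 * 16 = 80.

80


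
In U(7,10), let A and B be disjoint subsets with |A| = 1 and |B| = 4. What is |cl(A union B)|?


|A union B| = 1 + 4 = 5 (disjoint).
In U(7,10), cl(S) = S if |S| < 7, else cl(S) = E.
Since 5 < 7, cl(A union B) = A union B.
|cl(A union B)| = 5.

5


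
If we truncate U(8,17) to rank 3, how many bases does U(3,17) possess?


Truncating U(8,17) to rank 3 gives U(3,17).
Bases of U(3,17) are all 3-element subsets of 17 elements.
Number of bases = C(17,3) = (17 * 16 * 15) / (1 * 2 * 3) = 680.

680


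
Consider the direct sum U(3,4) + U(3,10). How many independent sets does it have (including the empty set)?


For a direct sum, |I(M1+M2)| = |I(M1)| * |I(M2)|.
|I(U(3,4))| = sum C(4,k) for k=0..3 = 15.
|I(U(3,10))| = sum C(10,k) for k=0..3 = 176.
Total = 15 * 176 = 2640.

2640


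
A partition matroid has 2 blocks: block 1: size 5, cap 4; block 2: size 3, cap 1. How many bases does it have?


A basis picks exactly ci elements from block i.
Number of bases = product of C(|Si|, ci).
= C(5,4) * C(3,1)
= 5 * 3
= 15.

15


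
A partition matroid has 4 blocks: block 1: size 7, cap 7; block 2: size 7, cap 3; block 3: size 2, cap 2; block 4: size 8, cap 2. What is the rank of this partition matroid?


Rank of a partition matroid = sum of min(|Si|, ci) for each block.
= min(7,7) + min(7,3) + min(2,2) + min(8,2)
= 7 + 3 + 2 + 2
= 14.

14


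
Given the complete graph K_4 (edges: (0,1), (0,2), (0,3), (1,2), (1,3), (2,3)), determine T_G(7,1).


T(K_4; x,y) = x^3 + 3x^2 + 4xy + 2x + y^3 + 3y^2 + 2y.
Substituting x=7, y=1:
= 343 + 147 + 28 + 14 + 1 + 3 + 2
= 538.

538


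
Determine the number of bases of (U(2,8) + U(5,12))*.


(M1+M2)* = M1* + M2*.
M1* = U(6,8), bases: C(8,6) = 28.
M2* = U(7,12), bases: C(12,7) = 792.
|B(M*)| = 28 * 792 = 22176.

22176


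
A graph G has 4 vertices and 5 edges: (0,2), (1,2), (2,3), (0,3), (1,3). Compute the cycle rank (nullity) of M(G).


Cycle rank (nullity) = |E| - r(M) = |E| - (|V| - c).
|E| = 5, |V| = 4, c = 1.
Nullity = 5 - (4 - 1) = 5 - 3 = 2.

2


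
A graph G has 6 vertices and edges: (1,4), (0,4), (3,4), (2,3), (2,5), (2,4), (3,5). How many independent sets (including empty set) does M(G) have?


An independent set in a graphic matroid is an acyclic edge subset.
G has 6 vertices and 7 edges.
Enumerate all 2^7 = 128 subsets, checking for acyclicity.
Total independent sets = 96.

96


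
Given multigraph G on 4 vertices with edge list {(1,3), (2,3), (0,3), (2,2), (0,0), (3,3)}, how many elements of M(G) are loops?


In a graphic matroid, a loop is a self-loop edge (u,u) with rank 0.
Examining all 6 edges for self-loops...
Self-loops found: (2,2), (0,0), (3,3)
Number of loops = 3.

3


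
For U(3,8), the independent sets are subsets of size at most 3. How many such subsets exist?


Independent sets of U(3,8) are all subsets of size <= 3.
Count = C(8,0) + C(8,1) + C(8,2) + C(8,3)
     = 1 + 8 + 28 + 56
     = 93.

93


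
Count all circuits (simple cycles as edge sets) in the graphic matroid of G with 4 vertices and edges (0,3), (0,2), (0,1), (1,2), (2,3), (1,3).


A circuit in a graphic matroid = edge set of a simple cycle.
G has 4 vertices and 6 edges.
Enumerating all minimal edge subsets forming cycles...
Total circuits found: 7.

7


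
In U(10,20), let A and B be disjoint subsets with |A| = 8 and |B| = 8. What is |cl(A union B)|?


|A union B| = 8 + 8 = 16 (disjoint).
In U(10,20), cl(S) = S if |S| < 10, else cl(S) = E.
Since 16 >= 10, cl(A union B) = E.
|cl(A union B)| = 20.

20


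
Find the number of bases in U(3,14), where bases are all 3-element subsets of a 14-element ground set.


Bases of U(3,14) are all 3-element subsets of the 14-element ground set.
Number of bases = C(14,3).
(14 choose 3) = 364.

364


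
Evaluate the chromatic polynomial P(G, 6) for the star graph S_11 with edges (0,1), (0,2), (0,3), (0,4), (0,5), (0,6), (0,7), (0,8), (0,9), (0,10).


P(tree, k) = k * (k-1)^(10) for any tree on 11 vertices.
P(6) = 6 * 5^10 = 6 * 9765625 = 58593750.

58593750


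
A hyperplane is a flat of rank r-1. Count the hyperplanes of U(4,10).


Hyperplanes of U(4,10) are flats of rank 3.
In a uniform matroid, these are exactly the (3)-element subsets.
Count = (10 choose 3) = 120.

120


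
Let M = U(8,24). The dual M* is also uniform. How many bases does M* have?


The dual of U(r,n) is U(n-r, n) = U(16,24).
Bases of U(16,24) are all (16)-element subsets.
|B(M*)| = C(24,16) = 24! / (16! * 8!) = 735471.

735471


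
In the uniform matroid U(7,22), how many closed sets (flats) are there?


Flats of U(7,22): every subset of size < 7 is a flat, plus E itself.
Count = C(22,0) + C(22,1) + C(22,2) + C(22,3) + C(22,4) + C(22,5) + C(22,6) + 1
     = 1 + 22 + 231 + 1540 + 7315 + 26334 + 74613 + 1
     = 110057.

110057


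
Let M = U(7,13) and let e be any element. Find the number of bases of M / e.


Contracting e from U(7,13) gives U(6,12).
Bases of U(6,12) = C(12,6) = 924.

924


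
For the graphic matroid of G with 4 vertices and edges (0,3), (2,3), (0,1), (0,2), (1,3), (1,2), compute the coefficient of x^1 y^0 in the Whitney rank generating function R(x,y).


R(x,y) = sum over A in 2^E of x^(r(E)-r(A)) * y^(|A|-r(A)).
G has 4 vertices, 6 edges. r(E) = 3.
Enumerate all 2^6 = 64 subsets.
Count subsets with r(E)-r(A)=1 and |A|-r(A)=0: 15.

15


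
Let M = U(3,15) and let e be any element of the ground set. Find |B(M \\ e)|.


Deleting e from U(3,15) gives U(3,14) since n > r.
Bases of U(3,14) = (14 choose 3) = 364.

364


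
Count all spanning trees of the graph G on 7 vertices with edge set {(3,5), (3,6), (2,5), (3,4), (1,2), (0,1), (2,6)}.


By Kirchhoff's matrix tree theorem, the number of spanning trees equals
the determinant of any cofactor of the Laplacian matrix L.
G has 7 vertices and 7 edges.
Computing the (6 x 6) cofactor determinant gives 4.

4


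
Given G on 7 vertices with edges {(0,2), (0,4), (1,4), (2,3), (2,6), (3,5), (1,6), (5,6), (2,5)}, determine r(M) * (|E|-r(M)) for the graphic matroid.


r(M) = |V| - c = 7 - 1 = 6.
nullity = |E| - r(M) = 9 - 6 = 3.
Product = 6 * 3 = 18.

18


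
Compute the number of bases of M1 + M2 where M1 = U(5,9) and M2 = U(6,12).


Bases of a direct sum M1 + M2: |B| = |B(M1)| * |B(M2)|.
|B(U(5,9))| = C(9,5) = 126.
|B(U(6,12))| = C(12,6) = 924.
Total bases = 126 * 924 = 116424.

116424


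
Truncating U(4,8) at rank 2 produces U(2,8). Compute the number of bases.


Truncating U(4,8) to rank 2 gives U(2,8).
Bases of U(2,8) are all 2-element subsets of 8 elements.
Number of bases = C(8,2) = (8 * 7) / (1 * 2) = 28.

28


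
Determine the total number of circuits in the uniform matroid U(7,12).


In U(7,12), circuits are the (8)-element subsets.
Any set of 8 elements is dependent, and removing any one element gives
an independent set of size 7, so it is a minimal dependent set.
Number of circuits = (12 choose 8) = 495.

495


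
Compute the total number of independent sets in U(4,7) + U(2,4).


For a direct sum, |I(M1+M2)| = |I(M1)| * |I(M2)|.
|I(U(4,7))| = sum C(7,k) for k=0..4 = 99.
|I(U(2,4))| = sum C(4,k) for k=0..2 = 11.
Total = 99 * 11 = 1089.

1089


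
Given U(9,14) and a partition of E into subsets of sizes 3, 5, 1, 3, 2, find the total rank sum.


r(Ai) = min(|Ai|, 9) for each part.
Sum = min(3,9) + min(5,9) + min(1,9) + min(3,9) + min(2,9)
    = 3 + 5 + 1 + 3 + 2
    = 14.

14


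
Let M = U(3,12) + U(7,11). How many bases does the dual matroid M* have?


(M1+M2)* = M1* + M2*.
M1* = U(9,12), bases: C(12,9) = 220.
M2* = U(4,11), bases: C(11,4) = 330.
|B(M*)| = 220 * 330 = 72600.

72600


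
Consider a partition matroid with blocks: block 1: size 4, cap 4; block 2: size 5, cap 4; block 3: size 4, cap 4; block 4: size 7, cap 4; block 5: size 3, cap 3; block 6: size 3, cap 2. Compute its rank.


Rank of a partition matroid = sum of min(|Si|, ci) for each block.
= min(4,4) + min(5,4) + min(4,4) + min(7,4) + min(3,3) + min(3,2)
= 4 + 4 + 4 + 4 + 3 + 2
= 21.

21


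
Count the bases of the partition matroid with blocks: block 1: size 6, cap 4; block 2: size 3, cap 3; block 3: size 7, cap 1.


A basis picks exactly ci elements from block i.
Number of bases = product of C(|Si|, ci).
= C(6,4) * C(3,3) * C(7,1)
= 15 * 1 * 7
= 105.

105


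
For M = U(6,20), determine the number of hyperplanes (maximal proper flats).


Hyperplanes of U(6,20) are flats of rank 5.
In a uniform matroid, these are exactly the (5)-element subsets.
Count = C(20,5) = 15504.

15504


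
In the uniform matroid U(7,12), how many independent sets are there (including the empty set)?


Independent sets of U(7,12) are all subsets of size <= 7.
Count = C(12,0) + C(12,1) + C(12,2) + C(12,3) + C(12,4) + C(12,5) + C(12,6) + C(12,7)
     = 1 + 12 + 66 + 220 + 495 + 792 + 924 + 792
     = 3302.

3302


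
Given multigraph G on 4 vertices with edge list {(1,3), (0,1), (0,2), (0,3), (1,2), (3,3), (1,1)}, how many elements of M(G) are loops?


In a graphic matroid, a loop is a self-loop edge (u,u) with rank 0.
Examining all 7 edges for self-loops...
Self-loops found: (3,3), (1,1)
Number of loops = 2.

2


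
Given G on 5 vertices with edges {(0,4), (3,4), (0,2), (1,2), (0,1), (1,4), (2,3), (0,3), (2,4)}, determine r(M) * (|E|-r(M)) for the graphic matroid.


r(M) = |V| - c = 5 - 1 = 4.
nullity = |E| - r(M) = 9 - 4 = 5.
Product = 4 * 5 = 20.

20


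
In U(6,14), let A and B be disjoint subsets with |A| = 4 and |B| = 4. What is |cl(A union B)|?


|A union B| = 4 + 4 = 8 (disjoint).
In U(6,14), cl(S) = S if |S| < 6, else cl(S) = E.
Since 8 >= 6, cl(A union B) = E.
|cl(A union B)| = 14.

14


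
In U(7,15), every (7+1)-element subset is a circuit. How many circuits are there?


In U(7,15), circuits are the (8)-element subsets.
Any set of 8 elements is dependent, and removing any one element gives
an independent set of size 7, so it is a minimal dependent set.
Number of circuits = C(15,8) = 6435.

6435


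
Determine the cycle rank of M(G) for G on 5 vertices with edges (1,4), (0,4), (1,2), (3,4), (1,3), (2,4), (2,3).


Cycle rank (nullity) = |E| - r(M) = |E| - (|V| - c).
|E| = 7, |V| = 5, c = 1.
Nullity = 7 - (5 - 1) = 7 - 4 = 3.

3


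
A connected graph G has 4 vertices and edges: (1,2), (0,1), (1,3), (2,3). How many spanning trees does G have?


By Kirchhoff's matrix tree theorem, the number of spanning trees equals
the determinant of any cofactor of the Laplacian matrix L.
G has 4 vertices and 4 edges.
Computing the (3 x 3) cofactor determinant gives 3.

3


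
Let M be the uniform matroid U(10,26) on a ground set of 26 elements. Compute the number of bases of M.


Bases of U(10,26) are all 10-element subsets of the 26-element ground set.
Number of bases = C(26,10).
C(26,10) = 26! / (10! * 16!) = 5311735.

5311735


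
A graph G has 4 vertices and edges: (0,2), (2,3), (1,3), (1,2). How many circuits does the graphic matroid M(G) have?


A circuit in a graphic matroid = edge set of a simple cycle.
G has 4 vertices and 4 edges.
Enumerating all minimal edge subsets forming cycles...
Total circuits found: 1.

1


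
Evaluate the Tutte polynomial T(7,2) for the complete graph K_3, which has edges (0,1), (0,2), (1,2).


T(K_3; x,y) = x^2 + x + y.
T(7,2) = 49 + 7 + 2 = 58.

58


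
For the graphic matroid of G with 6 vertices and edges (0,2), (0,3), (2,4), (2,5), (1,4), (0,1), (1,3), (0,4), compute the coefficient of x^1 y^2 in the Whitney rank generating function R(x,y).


R(x,y) = sum over A in 2^E of x^(r(E)-r(A)) * y^(|A|-r(A)).
G has 6 vertices, 8 edges. r(E) = 5.
Enumerate all 2^8 = 256 subsets.
Count subsets with r(E)-r(A)=1 and |A|-r(A)=2: 9.

9


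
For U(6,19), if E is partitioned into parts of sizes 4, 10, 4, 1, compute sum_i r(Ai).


r(Ai) = min(|Ai|, 6) for each part.
Sum = min(4,6) + min(10,6) + min(4,6) + min(1,6)
    = 4 + 6 + 4 + 1
    = 15.

15


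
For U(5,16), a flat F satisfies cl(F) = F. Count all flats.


Flats of U(5,16): every subset of size < 5 is a flat, plus E itself.
Count = (16 choose 0) + (16 choose 1) + (16 choose 2) + (16 choose 3) + (16 choose 4) + 1
     = 1 + 16 + 120 + 560 + 1820 + 1
     = 2518.

2518


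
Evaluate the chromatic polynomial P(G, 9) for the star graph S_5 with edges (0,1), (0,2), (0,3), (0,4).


P(tree, k) = k * (k-1)^(4) for any tree on 5 vertices.
P(9) = 9 * 8^4 = 9 * 4096 = 36864.

36864


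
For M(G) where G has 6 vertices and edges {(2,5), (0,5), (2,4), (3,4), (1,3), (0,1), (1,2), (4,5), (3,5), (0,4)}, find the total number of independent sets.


An independent set in a graphic matroid is an acyclic edge subset.
G has 6 vertices and 10 edges.
Enumerate all 2^10 = 1024 subsets, checking for acyclicity.
Total independent sets = 488.

488


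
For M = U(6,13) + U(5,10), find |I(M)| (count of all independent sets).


For a direct sum, |I(M1+M2)| = |I(M1)| * |I(M2)|.
|I(U(6,13))| = sum C(13,k) for k=0..6 = 4096.
|I(U(5,10))| = sum C(10,k) for k=0..5 = 638.
Total = 4096 * 638 = 2613248.

2613248


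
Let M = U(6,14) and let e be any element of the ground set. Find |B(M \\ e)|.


Deleting e from U(6,14) gives U(6,13) since n > r.
Bases of U(6,13) = C(13,6) = 1716.

1716


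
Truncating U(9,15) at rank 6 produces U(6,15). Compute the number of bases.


Truncating U(9,15) to rank 6 gives U(6,15).
Bases of U(6,15) are all 6-element subsets of 15 elements.
Number of bases = C(15,6) = 5005.

5005


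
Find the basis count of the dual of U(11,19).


The dual of U(r,n) is U(n-r, n) = U(8,19).
Bases of U(8,19) are all (8)-element subsets.
|B(M*)| = C(19,8) = 75582.

75582


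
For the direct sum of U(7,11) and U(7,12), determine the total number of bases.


Bases of a direct sum M1 + M2: |B| = |B(M1)| * |B(M2)|.
|B(U(7,11))| = C(11,7) = 330.
|B(U(7,12))| = C(12,7) = 792.
Total bases = 330 * 792 = 261360.

261360


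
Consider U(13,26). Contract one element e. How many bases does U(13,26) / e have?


Contracting e from U(13,26) gives U(12,25).
Bases of U(12,25) = C(25,12) = 5200300.

5200300


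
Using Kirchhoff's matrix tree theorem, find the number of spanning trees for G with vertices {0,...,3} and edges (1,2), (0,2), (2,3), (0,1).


By Kirchhoff's matrix tree theorem, the number of spanning trees equals
the determinant of any cofactor of the Laplacian matrix L.
G has 4 vertices and 4 edges.
Computing the (3 x 3) cofactor determinant gives 3.

3


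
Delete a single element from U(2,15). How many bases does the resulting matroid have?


Deleting e from U(2,15) gives U(2,14) since n > r.
Bases of U(2,14) = C(14,2) = 14! / (2! * 12!) = 91.

91


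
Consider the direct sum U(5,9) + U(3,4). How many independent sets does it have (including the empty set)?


For a direct sum, |I(M1+M2)| = |I(M1)| * |I(M2)|.
|I(U(5,9))| = sum C(9,k) for k=0..5 = 382.
|I(U(3,4))| = sum C(4,k) for k=0..3 = 15.
Total = 382 * 15 = 5730.

5730


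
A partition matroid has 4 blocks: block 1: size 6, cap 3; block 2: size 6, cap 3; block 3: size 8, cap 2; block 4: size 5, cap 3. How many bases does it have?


A basis picks exactly ci elements from block i.
Number of bases = product of C(|Si|, ci).
= C(6,3) * C(6,3) * C(8,2) * C(5,3)
= 20 * 20 * 28 * 10
= 112000.

112000


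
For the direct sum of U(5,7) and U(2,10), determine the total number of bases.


Bases of a direct sum M1 + M2: |B| = |B(M1)| * |B(M2)|.
|B(U(5,7))| = C(7,5) = 21.
|B(U(2,10))| = C(10,2) = 45.
Total bases = 21 * 45 = 945.

945


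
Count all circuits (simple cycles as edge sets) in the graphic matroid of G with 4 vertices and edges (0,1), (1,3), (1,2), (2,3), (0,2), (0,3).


A circuit in a graphic matroid = edge set of a simple cycle.
G has 4 vertices and 6 edges.
Enumerating all minimal edge subsets forming cycles...
Total circuits found: 7.

7


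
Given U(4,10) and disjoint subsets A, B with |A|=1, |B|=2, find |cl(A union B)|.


|A union B| = 1 + 2 = 3 (disjoint).
In U(4,10), cl(S) = S if |S| < 4, else cl(S) = E.
Since 3 < 4, cl(A union B) = A union B.
|cl(A union B)| = 3.

3


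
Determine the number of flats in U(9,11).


Flats of U(9,11): every subset of size < 9 is a flat, plus E itself.
Count = C(11,0) + C(11,1) + C(11,2) + C(11,3) + C(11,4) + C(11,5) + C(11,6) + C(11,7) + C(11,8) + 1
     = 1 + 11 + 55 + 165 + 330 + 462 + 462 + 330 + 165 + 1
     = 1982.

1982


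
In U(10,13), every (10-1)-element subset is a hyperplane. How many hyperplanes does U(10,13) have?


Hyperplanes of U(10,13) are flats of rank 9.
In a uniform matroid, these are exactly the (9)-element subsets.
Count = (13 choose 9) = 715.

715


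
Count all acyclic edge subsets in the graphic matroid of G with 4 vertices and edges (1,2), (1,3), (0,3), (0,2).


An independent set in a graphic matroid is an acyclic edge subset.
G has 4 vertices and 4 edges.
Enumerate all 2^4 = 16 subsets, checking for acyclicity.
Total independent sets = 15.

15


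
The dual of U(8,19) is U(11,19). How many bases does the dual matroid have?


The dual of U(r,n) is U(n-r, n) = U(11,19).
Bases of U(11,19) are all (11)-element subsets.
|B(M*)| = C(19,11) = 19! / (11! * 8!) = 75582.

75582


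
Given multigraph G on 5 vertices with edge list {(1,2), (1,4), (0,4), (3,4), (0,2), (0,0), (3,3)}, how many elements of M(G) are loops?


In a graphic matroid, a loop is a self-loop edge (u,u) with rank 0.
Examining all 7 edges for self-loops...
Self-loops found: (0,0), (3,3)
Number of loops = 2.

2


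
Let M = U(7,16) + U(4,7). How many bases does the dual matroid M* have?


(M1+M2)* = M1* + M2*.
M1* = U(9,16), bases: C(16,9) = 11440.
M2* = U(3,7), bases: C(7,3) = 35.
|B(M*)| = 11440 * 35 = 400400.

400400


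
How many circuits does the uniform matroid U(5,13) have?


In U(5,13), circuits are the (6)-element subsets.
Any set of 6 elements is dependent, and removing any one element gives
an independent set of size 5, so it is a minimal dependent set.
Number of circuits = (13 choose 6) = 1716.

1716


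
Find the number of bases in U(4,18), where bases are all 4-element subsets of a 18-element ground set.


Bases of U(4,18) are all 4-element subsets of the 18-element ground set.
Number of bases = C(18,4).
(18 choose 4) = 3060.

3060


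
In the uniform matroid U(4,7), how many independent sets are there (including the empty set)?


Independent sets of U(4,7) are all subsets of size <= 4.
Count = (7 choose 0) + (7 choose 1) + (7 choose 2) + (7 choose 3) + (7 choose 4)
     = 1 + 7 + 21 + 35 + 35
     = 99.

99


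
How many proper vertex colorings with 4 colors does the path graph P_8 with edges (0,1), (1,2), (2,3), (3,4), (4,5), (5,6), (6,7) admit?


P(P_8, k) = k * (k-1)^(7).
P(4) = 4 * 3^7 = 4 * 2187 = 8748.

8748


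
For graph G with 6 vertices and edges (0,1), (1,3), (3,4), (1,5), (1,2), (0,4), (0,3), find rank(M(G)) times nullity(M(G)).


r(M) = |V| - c = 6 - 1 = 5.
nullity = |E| - r(M) = 7 - 5 = 2.
Product = 5 * 2 = 10.

10


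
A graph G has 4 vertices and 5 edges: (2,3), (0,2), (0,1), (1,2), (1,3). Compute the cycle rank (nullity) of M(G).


Cycle rank (nullity) = |E| - r(M) = |E| - (|V| - c).
|E| = 5, |V| = 4, c = 1.
Nullity = 5 - (4 - 1) = 5 - 3 = 2.

2


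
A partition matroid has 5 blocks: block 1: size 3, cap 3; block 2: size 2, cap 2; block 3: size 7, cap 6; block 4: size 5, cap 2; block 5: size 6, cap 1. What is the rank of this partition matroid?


Rank of a partition matroid = sum of min(|Si|, ci) for each block.
= min(3,3) + min(2,2) + min(7,6) + min(5,2) + min(6,1)
= 3 + 2 + 6 + 2 + 1
= 14.

14
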